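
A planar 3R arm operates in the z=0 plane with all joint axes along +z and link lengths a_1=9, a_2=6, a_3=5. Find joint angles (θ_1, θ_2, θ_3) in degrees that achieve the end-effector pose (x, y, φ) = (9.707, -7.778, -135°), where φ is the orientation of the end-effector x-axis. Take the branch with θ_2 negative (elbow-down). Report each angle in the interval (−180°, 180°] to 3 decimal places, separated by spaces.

wrist centre = target − a_3·(cos φ, sin φ) = (13.2425, -4.2425)
cos θ_2 = (193.3632−9²−6²)/(2·9·6) = 0.7071; θ_2 = -45.0032° (elbow-down)
β = atan2(-4.2425,13.2425) = -17.7637°; ψ = atan2(-4.2429,13.2424) = -17.7655°
θ_1 = β − ψ = 0.0018°
θ_3 = φ − θ_1 − θ_2 = -89.9986° (wrapped to (-180°,180°])

0.002 -45.003 -89.999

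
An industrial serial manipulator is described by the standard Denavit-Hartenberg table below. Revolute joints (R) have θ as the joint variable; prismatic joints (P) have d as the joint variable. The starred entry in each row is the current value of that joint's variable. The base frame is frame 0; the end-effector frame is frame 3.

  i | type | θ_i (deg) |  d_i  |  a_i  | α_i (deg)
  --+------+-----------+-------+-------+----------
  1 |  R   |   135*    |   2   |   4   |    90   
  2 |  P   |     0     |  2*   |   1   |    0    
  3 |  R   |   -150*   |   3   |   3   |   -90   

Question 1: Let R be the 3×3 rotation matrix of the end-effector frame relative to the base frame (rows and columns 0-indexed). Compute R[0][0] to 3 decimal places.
0.612

End-effector x-axis (col 0 of R) = (0.6124,-0.6124,-0.5000)
R[0][0] = 0.6124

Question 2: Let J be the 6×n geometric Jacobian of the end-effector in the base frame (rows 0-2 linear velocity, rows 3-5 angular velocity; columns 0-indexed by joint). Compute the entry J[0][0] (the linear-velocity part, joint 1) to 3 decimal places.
axis z_0 = ẑ; lever o_n−o_0 = (1.8371,5.2340,0.5000)
cross product → J_v[:, 0] = (-5.2340,1.8371,0.0000)
J_ω[:, 0] = z_0
entry J[0][0] = -5.2340

-5.234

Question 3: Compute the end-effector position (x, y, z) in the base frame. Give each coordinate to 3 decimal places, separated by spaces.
1.837 5.234 0.500

after link 1: o_1 = (-2.8284, 2.8284, 2.0000)
after link 2: o_2 = (-2.1213, 4.9497, 2.0000)
after link 3: o_3 = (1.8371, 5.2340, 0.5000)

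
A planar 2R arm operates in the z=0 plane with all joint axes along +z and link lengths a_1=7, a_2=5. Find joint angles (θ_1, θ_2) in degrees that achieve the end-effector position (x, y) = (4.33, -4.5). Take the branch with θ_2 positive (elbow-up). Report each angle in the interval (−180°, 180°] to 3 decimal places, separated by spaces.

cos θ_2 = (38.9989−7²−5²)/(2·7·5) = -0.5000; θ_2 = 120.0010° (elbow-up)
β = atan2(-4.5000,4.3300) = -46.1030°; ψ = atan2(4.3301,4.4999) = 43.8981°
θ_1 = β − ψ = -90.0010°

-90.001 120.001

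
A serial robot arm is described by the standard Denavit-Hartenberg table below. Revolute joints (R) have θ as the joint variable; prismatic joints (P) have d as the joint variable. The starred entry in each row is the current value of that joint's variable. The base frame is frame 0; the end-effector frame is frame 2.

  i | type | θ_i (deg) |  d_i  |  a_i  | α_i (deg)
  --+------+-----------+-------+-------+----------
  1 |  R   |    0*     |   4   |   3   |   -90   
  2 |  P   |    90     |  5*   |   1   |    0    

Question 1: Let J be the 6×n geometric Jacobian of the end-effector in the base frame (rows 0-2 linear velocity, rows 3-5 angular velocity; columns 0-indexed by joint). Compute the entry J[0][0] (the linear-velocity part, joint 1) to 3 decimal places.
axis z_0 = ẑ; lever o_n−o_0 = (3.0000,5.0000,3.0000)
cross product → J_v[:, 0] = (-5.0000,3.0000,0.0000)
J_ω[:, 0] = z_0
entry J[0][0] = -5.0000

-5.000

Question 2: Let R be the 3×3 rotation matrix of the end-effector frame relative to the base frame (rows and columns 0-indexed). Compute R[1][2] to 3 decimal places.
End-effector z-axis (col 2 of R) = (0.0000,1.0000,0.0000)
R[1][2] = 1.0000

1.000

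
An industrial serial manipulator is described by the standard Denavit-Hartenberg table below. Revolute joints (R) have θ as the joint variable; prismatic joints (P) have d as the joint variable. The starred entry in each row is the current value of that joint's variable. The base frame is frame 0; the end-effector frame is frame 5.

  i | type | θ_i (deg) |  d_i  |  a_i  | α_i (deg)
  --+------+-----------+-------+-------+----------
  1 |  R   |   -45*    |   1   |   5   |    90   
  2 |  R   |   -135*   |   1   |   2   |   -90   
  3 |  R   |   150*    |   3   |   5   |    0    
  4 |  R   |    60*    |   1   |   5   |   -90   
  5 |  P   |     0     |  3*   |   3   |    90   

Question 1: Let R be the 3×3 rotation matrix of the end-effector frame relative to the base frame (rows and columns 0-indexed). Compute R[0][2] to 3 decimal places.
End-effector z-axis (col 2 of R) = (0.5000,-0.5000,-0.7071)
R[0][2] = 0.5000

0.500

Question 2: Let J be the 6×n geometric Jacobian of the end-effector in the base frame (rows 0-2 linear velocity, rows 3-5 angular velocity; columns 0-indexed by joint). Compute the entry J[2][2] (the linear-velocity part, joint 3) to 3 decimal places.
-2.898

axis z_2 = (0.5000,-0.5000,-0.7071); lever o_n−o_2 = (3.9814,-9.7769,4.0718)
cross product → J_v[:, 2] = (-8.9492,-4.8511,-2.8978)
J_ω[:, 2] = z_2
entry J[2][2] = -2.8978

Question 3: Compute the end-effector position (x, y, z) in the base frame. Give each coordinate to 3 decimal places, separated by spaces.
5.810 -13.020 3.658

after link 1: o_1 = (3.5355, -3.5355, 1.0000)
after link 2: o_2 = (1.8284, -3.2426, -0.4142)
after link 3: o_3 = (7.2613, -5.1399, 0.5263)
after link 4: o_4 = (8.1586, -9.5728, 2.8811)
after link 5: o_5 = (5.8098, -13.0196, 3.6575)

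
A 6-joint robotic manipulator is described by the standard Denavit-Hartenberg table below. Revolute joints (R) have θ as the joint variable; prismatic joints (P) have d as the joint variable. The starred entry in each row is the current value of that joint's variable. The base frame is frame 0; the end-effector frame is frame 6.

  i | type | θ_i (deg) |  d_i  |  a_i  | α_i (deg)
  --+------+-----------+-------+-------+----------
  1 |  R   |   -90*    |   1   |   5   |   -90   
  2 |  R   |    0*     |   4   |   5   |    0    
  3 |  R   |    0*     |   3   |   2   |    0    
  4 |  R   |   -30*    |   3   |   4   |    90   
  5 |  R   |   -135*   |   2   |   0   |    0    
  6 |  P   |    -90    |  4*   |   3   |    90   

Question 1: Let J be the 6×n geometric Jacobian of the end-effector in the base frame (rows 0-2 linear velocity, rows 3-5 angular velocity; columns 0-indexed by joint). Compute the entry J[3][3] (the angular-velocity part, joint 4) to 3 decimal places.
1.000

axis z_3 = (1.0000,0.0000,0.0000); lever o_n−o_3 = (5.1213,1.3730,6.1355)
cross product → J_v[:, 3] = (0.0000,-6.1355,1.3730)
J_ω[:, 3] = z_3
entry J[3][3] = 1.0000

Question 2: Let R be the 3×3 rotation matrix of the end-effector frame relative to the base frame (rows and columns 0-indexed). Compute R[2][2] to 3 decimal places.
0.354

End-effector z-axis (col 2 of R) = (0.7071,-0.6124,0.3536)
R[2][2] = 0.3536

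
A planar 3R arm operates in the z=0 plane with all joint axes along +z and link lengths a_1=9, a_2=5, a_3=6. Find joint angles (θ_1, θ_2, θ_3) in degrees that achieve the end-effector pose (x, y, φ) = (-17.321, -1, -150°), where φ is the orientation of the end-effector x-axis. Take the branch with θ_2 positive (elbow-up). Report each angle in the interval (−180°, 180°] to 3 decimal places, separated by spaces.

wrist centre = target − a_3·(cos φ, sin φ) = (-12.1248, 2.0000)
cos θ_2 = (151.0119−9²−5²)/(2·9·5) = 0.5001; θ_2 = 59.9912° (elbow-up)
β = atan2(2.0000,-12.1248) = 170.6334°; ψ = atan2(4.3297,11.5007) = 20.6302°
θ_1 = β − ψ = 150.0031°
θ_3 = φ − θ_1 − θ_2 = 0.0056° (wrapped to (-180°,180°])

150.003 59.991 0.006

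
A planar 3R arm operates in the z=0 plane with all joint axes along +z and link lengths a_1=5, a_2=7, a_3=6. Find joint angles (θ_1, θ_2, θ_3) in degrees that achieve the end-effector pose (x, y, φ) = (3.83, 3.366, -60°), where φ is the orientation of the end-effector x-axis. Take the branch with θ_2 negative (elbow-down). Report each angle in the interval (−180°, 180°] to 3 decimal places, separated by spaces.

138.926 -90.001 -108.925

wrist centre = target − a_3·(cos φ, sin φ) = (0.8300, 8.5622)
cos θ_2 = (73.9994−5²−7²)/(2·5·7) = -0.0000; θ_2 = -90.0005° (elbow-down)
β = atan2(8.5622,0.8300) = 84.4631°; ψ = atan2(-7.0000,4.9999) = -54.4627°
θ_1 = β − ψ = 138.9258°
θ_3 = φ − θ_1 − θ_2 = -108.9253° (wrapped to (-180°,180°])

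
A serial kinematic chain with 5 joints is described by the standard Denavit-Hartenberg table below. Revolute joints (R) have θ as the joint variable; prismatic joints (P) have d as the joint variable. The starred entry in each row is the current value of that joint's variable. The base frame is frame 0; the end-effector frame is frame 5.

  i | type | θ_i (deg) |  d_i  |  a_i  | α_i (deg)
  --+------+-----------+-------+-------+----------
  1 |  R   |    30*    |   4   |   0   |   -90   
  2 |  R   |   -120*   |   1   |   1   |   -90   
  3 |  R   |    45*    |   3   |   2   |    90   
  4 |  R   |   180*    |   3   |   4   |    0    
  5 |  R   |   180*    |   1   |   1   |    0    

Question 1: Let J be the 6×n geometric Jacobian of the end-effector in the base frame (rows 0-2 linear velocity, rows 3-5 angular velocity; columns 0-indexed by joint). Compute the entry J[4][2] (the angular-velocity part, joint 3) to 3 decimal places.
axis z_2 = (0.7500,0.4330,0.5000); lever o_n−o_2 = (-0.4363,3.8306,3.3371)
cross product → J_v[:, 2] = (-0.4703,-2.7210,3.0619)
J_ω[:, 2] = z_2
entry J[4][2] = 0.4330

0.433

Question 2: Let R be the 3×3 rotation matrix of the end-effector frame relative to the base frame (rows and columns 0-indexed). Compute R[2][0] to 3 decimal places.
0.612

End-effector x-axis (col 0 of R) = (0.0474,-0.7891,0.6124)
R[2][0] = 0.6124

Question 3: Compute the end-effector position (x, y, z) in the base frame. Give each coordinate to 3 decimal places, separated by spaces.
after link 1: o_1 = (0.0000, 0.0000, 4.0000)
after link 2: o_2 = (-0.9330, 0.6160, 4.8660)
after link 3: o_3 = (1.4117, 0.3368, 7.5908)
after link 4: o_4 = (-0.7570, 4.8001, 6.9784)
after link 5: o_5 = (-1.3693, 4.4466, 8.2031)

-1.369 4.447 8.203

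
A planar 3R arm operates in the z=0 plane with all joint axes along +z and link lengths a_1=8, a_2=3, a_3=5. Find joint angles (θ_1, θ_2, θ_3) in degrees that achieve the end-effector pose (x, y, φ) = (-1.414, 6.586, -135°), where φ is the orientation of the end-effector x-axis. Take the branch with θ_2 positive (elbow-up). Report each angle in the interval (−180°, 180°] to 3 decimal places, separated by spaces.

wrist centre = target − a_3·(cos φ, sin φ) = (2.1215, 10.1215)
cos θ_2 = (106.9464−8²−3²)/(2·8·3) = 0.7072; θ_2 = 44.9912° (elbow-up)
β = atan2(10.1215,2.1215) = 78.1618°; ψ = atan2(2.1210,10.1216) = 11.8351°
θ_1 = β − ψ = 66.3268°
θ_3 = φ − θ_1 − θ_2 = 113.6821° (wrapped to (-180°,180°])

66.327 44.991 113.682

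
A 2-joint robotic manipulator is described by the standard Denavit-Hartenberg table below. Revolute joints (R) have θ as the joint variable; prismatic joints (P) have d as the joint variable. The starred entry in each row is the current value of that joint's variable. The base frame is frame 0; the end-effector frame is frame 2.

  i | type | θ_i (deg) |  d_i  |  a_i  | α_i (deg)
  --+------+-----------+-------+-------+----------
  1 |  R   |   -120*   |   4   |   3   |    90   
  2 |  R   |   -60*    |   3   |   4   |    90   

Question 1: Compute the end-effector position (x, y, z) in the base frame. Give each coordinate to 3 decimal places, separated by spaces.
after link 1: o_1 = (-1.5000, -2.5981, 4.0000)
after link 2: o_2 = (-5.0981, -2.8301, 0.5359)

-5.098 -2.830 0.536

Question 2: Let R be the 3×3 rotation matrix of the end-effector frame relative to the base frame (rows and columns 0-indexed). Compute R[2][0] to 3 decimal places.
-0.866

End-effector x-axis (col 0 of R) = (-0.2500,-0.4330,-0.8660)
R[2][0] = -0.8660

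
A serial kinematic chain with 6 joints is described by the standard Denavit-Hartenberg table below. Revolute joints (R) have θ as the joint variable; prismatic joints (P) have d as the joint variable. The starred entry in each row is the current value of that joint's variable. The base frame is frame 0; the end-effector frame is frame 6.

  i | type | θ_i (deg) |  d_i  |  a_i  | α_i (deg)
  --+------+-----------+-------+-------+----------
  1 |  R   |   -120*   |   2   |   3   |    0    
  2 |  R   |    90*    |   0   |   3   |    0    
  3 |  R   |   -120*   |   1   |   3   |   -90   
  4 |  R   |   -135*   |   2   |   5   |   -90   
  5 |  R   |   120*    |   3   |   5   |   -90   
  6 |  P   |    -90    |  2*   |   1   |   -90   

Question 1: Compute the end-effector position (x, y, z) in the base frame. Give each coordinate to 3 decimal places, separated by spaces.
-4.144 -5.589 6.371

after link 1: o_1 = (-1.5000, -2.5981, 2.0000)
after link 2: o_2 = (1.0981, -4.0981, 2.0000)
after link 3: o_3 = (-1.5000, -5.5981, 3.0000)
after link 4: o_4 = (2.5619, -5.5624, 6.5355)
after link 5: o_5 = (-2.9712, -3.7569, 6.8891)
after link 6: o_6 = (-4.1443, -5.5889, 6.3714)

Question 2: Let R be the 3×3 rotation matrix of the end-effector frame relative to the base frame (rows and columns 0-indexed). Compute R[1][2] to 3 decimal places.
End-effector z-axis (col 2 of R) = (-0.7392,0.5732,-0.3536)
R[1][2] = 0.5732

0.573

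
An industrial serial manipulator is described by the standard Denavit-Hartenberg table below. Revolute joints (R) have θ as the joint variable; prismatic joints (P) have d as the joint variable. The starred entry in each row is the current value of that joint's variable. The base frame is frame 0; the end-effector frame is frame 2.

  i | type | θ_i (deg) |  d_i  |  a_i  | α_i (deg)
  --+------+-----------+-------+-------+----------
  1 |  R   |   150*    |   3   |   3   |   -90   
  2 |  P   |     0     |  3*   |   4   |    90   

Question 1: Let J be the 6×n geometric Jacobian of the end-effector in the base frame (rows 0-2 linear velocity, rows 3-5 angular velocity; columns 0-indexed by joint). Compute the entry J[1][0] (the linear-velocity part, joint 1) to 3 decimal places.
axis z_0 = ẑ; lever o_n−o_0 = (-7.5622,0.9019,3.0000)
cross product → J_v[:, 0] = (-0.9019,-7.5622,0.0000)
J_ω[:, 0] = z_0
entry J[1][0] = -7.5622

-7.562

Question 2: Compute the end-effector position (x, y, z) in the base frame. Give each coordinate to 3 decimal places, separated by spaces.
-7.562 0.902 3.000

after link 1: o_1 = (-2.5981, 1.5000, 3.0000)
after link 2: o_2 = (-7.5622, 0.9019, 3.0000)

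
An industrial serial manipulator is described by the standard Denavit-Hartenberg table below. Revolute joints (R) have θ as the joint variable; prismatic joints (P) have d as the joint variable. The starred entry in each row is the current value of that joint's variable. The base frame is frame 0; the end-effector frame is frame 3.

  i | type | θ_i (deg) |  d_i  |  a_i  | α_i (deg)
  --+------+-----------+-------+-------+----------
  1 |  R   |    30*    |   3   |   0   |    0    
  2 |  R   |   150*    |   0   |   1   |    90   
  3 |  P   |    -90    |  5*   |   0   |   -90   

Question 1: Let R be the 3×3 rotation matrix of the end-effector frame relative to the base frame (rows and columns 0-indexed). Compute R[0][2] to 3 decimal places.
End-effector z-axis (col 2 of R) = (-1.0000,0.0000,0.0000)
R[0][2] = -1.0000

-1.000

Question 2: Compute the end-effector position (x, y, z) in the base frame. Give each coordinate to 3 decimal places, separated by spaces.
-1.000 5.000 3.000

after link 1: o_1 = (0.0000, 0.0000, 3.0000)
after link 2: o_2 = (-1.0000, 0.0000, 3.0000)
after link 3: o_3 = (-1.0000, 5.0000, 3.0000)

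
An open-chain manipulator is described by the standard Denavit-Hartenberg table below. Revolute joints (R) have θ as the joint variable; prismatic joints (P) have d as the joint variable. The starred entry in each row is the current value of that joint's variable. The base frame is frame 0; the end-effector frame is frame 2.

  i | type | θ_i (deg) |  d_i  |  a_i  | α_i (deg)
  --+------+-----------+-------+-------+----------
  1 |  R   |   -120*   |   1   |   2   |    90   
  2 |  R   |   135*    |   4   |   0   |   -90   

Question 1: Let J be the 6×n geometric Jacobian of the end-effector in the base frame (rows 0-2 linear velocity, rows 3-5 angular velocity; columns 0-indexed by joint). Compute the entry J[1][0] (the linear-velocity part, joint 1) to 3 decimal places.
axis z_0 = ẑ; lever o_n−o_0 = (-4.4641,0.2679,1.0000)
cross product → J_v[:, 0] = (-0.2679,-4.4641,0.0000)
J_ω[:, 0] = z_0
entry J[1][0] = -4.4641

-4.464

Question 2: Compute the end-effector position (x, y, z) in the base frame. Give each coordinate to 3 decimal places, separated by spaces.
after link 1: o_1 = (-1.0000, -1.7321, 1.0000)
after link 2: o_2 = (-4.4641, 0.2679, 1.0000)

-4.464 0.268 1.000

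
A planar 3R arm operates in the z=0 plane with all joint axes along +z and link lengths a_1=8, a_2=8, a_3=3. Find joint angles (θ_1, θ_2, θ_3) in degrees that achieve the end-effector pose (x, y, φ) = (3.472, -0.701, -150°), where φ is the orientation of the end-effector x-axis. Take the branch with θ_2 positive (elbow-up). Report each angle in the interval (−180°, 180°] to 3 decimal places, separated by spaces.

-60.003 135.004 134.999

wrist centre = target − a_3·(cos φ, sin φ) = (6.0701, 0.7990)
cos θ_2 = (37.4842−8²−8²)/(2·8·8) = -0.7072; θ_2 = 135.0039° (elbow-up)
β = atan2(0.7990,6.0701) = 7.4987°; ψ = atan2(5.6565,2.3428) = 67.5019°
θ_1 = β − ψ = -60.0032°
θ_3 = φ − θ_1 − θ_2 = 134.9994° (wrapped to (-180°,180°])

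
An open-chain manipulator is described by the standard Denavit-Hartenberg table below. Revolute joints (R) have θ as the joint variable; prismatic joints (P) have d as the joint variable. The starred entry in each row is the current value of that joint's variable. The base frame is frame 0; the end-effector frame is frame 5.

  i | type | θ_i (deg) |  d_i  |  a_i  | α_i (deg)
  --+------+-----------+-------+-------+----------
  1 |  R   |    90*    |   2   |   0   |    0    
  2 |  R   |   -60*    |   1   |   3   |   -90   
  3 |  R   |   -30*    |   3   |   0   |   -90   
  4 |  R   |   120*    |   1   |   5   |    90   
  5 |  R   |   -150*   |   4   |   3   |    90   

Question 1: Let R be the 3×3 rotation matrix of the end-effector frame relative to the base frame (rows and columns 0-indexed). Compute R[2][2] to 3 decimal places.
-0.625

End-effector z-axis (col 2 of R) = (0.3460,0.6998,-0.6250)
R[2][2] = -0.6250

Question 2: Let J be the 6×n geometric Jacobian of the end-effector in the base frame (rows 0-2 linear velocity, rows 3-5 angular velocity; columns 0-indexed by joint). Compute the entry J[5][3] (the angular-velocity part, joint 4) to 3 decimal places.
-0.866

axis z_3 = (0.4330,0.2500,-0.8660); lever o_n−o_3 = (3.5209,-2.6785,1.5646)
cross product → J_v[:, 3] = (-1.9285,-3.7267,-2.0401)
J_ω[:, 3] = z_3
entry J[5][3] = -0.8660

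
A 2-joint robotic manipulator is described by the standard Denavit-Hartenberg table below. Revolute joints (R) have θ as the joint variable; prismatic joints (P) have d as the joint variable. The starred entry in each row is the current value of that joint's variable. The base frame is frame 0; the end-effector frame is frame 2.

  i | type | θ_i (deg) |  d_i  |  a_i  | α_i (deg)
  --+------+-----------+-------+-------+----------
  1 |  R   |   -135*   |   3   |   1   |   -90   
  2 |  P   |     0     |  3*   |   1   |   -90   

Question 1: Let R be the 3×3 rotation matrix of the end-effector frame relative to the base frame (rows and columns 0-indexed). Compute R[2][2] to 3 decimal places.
-1.000

End-effector z-axis (col 2 of R) = (0.0000,-0.0000,-1.0000)
R[2][2] = -1.0000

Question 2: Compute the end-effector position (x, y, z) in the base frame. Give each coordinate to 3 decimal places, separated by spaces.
after link 1: o_1 = (-0.7071, -0.7071, 3.0000)
after link 2: o_2 = (0.7071, -3.5355, 3.0000)

0.707 -3.536 3.000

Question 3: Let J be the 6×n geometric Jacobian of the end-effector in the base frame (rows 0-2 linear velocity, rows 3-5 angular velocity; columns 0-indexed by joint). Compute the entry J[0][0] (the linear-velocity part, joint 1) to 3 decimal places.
axis z_0 = ẑ; lever o_n−o_0 = (0.7071,-3.5355,3.0000)
cross product → J_v[:, 0] = (3.5355,0.7071,-0.0000)
J_ω[:, 0] = z_0
entry J[0][0] = 3.5355

3.536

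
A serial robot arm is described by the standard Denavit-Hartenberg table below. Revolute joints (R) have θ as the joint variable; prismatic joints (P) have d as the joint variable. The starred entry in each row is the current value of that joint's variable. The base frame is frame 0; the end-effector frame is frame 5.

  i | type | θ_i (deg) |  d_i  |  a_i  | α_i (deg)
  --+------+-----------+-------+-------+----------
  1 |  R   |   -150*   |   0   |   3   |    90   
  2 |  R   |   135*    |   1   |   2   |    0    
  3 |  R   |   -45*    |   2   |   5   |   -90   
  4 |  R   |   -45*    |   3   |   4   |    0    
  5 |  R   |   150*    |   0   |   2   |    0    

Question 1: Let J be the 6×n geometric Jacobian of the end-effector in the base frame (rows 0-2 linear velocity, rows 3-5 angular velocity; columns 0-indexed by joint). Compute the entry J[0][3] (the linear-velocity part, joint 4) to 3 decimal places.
axis z_3 = (0.8660,0.5000,0.0000); lever o_n−o_3 = (2.1498,2.2765,2.3108)
cross product → J_v[:, 3] = (1.1554,-2.0012,0.8966)
J_ω[:, 3] = z_3
entry J[0][3] = 1.1554

1.155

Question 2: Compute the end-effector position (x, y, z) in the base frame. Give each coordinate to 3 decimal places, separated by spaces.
-0.724 4.082 8.725

after link 1: o_1 = (-2.5981, -1.5000, 0.0000)
after link 2: o_2 = (-1.8733, 0.0731, 1.4142)
after link 3: o_3 = (-2.8733, 1.8052, 6.4142)
after link 4: o_4 = (-1.6895, 5.7547, 9.2426)
after link 5: o_5 = (-0.7235, 4.0816, 8.7250)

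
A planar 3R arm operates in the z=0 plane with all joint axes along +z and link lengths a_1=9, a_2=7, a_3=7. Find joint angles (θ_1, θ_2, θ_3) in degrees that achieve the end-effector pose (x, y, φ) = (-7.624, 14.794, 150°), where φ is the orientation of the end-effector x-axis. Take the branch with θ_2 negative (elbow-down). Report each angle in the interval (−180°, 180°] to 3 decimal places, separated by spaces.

135.749 -90.003 104.253

wrist centre = target − a_3·(cos φ, sin φ) = (-1.5618, 11.2940)
cos θ_2 = (129.9937−9²−7²)/(2·9·7) = -0.0000; θ_2 = -90.0029° (elbow-down)
β = atan2(11.2940,-1.5618) = 97.8734°; ψ = atan2(-7.0000,8.9997) = -37.8761°
θ_1 = β − ψ = 135.7494°
θ_3 = φ − θ_1 − θ_2 = 104.2534° (wrapped to (-180°,180°])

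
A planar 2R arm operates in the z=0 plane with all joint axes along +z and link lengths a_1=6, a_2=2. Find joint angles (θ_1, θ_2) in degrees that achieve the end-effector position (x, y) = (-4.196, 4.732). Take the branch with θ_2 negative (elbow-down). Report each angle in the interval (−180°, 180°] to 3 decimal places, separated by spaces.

150.000 -90.004

cos θ_2 = (39.9982−6²−2²)/(2·6·2) = -0.0001; θ_2 = -90.0042° (elbow-down)
β = atan2(4.7320,-4.1960) = 131.5643°; ψ = atan2(-2.0000,5.9999) = -18.4354°
θ_1 = β − ψ = 149.9997°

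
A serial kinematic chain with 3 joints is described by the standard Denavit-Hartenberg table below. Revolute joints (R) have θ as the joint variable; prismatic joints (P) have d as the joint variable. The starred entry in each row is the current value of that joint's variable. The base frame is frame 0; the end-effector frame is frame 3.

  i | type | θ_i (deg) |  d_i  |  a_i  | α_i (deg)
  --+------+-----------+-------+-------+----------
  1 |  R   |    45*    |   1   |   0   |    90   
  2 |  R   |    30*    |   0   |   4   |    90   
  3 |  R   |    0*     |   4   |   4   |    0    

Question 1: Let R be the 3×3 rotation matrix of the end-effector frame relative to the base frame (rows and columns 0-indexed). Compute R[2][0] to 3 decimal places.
0.500

End-effector x-axis (col 0 of R) = (0.6124,0.6124,0.5000)
R[2][0] = 0.5000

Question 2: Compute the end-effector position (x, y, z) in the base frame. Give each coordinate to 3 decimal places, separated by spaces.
6.313 6.313 1.536

after link 1: o_1 = (0.0000, 0.0000, 1.0000)
after link 2: o_2 = (2.4495, 2.4495, 3.0000)
after link 3: o_3 = (6.3132, 6.3132, 1.5359)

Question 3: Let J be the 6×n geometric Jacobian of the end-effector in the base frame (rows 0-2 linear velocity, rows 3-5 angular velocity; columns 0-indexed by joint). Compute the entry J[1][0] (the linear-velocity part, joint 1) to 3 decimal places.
6.313

axis z_0 = ẑ; lever o_n−o_0 = (6.3132,6.3132,1.5359)
cross product → J_v[:, 0] = (-6.3132,6.3132,0.0000)
J_ω[:, 0] = z_0
entry J[1][0] = 6.3132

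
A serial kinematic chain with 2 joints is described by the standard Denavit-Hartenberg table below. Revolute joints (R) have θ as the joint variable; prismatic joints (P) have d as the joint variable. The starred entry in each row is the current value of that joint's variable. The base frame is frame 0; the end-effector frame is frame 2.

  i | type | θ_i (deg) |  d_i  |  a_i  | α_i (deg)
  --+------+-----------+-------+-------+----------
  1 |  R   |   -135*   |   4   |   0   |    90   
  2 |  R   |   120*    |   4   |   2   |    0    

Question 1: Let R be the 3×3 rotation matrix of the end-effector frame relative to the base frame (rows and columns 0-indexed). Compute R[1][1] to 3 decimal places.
End-effector y-axis (col 1 of R) = (0.6124,0.6124,-0.5000)
R[1][1] = 0.6124

0.612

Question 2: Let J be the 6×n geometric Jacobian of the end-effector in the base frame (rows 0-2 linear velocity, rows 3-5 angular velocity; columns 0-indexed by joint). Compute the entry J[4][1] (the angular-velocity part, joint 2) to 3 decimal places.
axis z_1 = (-0.7071,0.7071,0.0000); lever o_n−o_1 = (-2.1213,3.5355,1.7321)
cross product → J_v[:, 1] = (1.2247,1.2247,-1.0000)
J_ω[:, 1] = z_1
entry J[4][1] = 0.7071

0.707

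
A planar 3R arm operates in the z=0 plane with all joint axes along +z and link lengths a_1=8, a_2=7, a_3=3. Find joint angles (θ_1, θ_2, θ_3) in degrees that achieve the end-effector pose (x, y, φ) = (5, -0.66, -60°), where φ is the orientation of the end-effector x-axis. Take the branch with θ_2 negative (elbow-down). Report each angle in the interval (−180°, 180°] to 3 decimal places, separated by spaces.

wrist centre = target − a_3·(cos φ, sin φ) = (3.5000, 1.9381)
cos θ_2 = (16.0061−8²−7²)/(2·8·7) = -0.8660; θ_2 = -149.9990° (elbow-down)
β = atan2(1.9381,3.5000) = 28.9749°; ψ = atan2(-3.5001,1.9379) = -61.0283°
θ_1 = β − ψ = 90.0032°
θ_3 = φ − θ_1 − θ_2 = -0.0042° (wrapped to (-180°,180°])

90.003 -149.999 -0.004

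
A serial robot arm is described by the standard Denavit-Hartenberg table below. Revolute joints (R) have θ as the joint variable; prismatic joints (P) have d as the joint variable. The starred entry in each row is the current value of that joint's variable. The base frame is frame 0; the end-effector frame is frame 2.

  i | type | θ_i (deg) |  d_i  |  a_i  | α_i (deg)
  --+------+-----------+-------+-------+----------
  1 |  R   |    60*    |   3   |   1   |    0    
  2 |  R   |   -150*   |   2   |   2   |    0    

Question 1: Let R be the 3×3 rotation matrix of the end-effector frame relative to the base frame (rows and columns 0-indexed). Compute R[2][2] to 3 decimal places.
1.000

End-effector z-axis (col 2 of R) = (0.0000,0.0000,1.0000)
R[2][2] = 1.0000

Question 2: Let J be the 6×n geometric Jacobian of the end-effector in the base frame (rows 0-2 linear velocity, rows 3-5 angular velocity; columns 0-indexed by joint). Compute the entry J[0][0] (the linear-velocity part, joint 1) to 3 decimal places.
axis z_0 = ẑ; lever o_n−o_0 = (0.5000,-1.1340,5.0000)
cross product → J_v[:, 0] = (1.1340,0.5000,-0.0000)
J_ω[:, 0] = z_0
entry J[0][0] = 1.1340

1.134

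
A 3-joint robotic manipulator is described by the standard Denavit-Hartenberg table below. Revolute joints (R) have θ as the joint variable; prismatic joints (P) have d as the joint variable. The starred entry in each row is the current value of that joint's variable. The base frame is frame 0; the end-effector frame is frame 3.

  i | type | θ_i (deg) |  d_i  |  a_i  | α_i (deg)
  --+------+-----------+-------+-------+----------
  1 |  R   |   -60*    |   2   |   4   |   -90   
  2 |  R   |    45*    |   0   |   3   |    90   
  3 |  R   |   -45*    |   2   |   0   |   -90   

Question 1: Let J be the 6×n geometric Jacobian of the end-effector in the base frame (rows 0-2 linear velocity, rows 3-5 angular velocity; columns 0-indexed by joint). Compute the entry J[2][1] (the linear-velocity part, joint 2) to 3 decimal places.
-3.536

axis z_1 = (0.8660,0.5000,0.0000); lever o_n−o_1 = (1.7678,-3.0619,-0.7071)
cross product → J_v[:, 1] = (-0.3536,0.6124,-3.5355)
J_ω[:, 1] = z_1
entry J[2][1] = -3.5355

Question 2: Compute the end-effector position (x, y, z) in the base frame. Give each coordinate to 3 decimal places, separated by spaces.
3.768 -6.526 1.293

after link 1: o_1 = (2.0000, -3.4641, 2.0000)
after link 2: o_2 = (3.0607, -5.3012, -0.1213)
after link 3: o_3 = (3.7678, -6.5260, 1.2929)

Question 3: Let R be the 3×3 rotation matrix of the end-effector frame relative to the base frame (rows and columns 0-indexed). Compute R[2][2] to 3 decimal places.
-0.500

End-effector z-axis (col 2 of R) = (0.8624,-0.0795,-0.5000)
R[2][2] = -0.5000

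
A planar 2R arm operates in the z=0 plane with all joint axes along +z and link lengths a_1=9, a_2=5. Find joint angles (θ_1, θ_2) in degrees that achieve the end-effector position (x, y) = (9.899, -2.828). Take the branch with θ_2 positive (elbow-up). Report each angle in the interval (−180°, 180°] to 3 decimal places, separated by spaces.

cos θ_2 = (105.9878−9²−5²)/(2·9·5) = -0.0001; θ_2 = 90.0078° (elbow-up)
β = atan2(-2.8280,9.8990) = -15.9439°; ψ = atan2(5.0000,8.9993) = 29.0564°
θ_1 = β − ψ = -45.0003°

-45.000 90.008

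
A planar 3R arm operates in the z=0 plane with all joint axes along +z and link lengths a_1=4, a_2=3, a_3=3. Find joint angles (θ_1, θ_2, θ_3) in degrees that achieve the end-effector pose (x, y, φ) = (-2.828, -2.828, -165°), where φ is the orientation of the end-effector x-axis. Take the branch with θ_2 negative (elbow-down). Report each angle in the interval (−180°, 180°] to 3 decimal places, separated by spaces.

-41.119 -150.008 26.127

wrist centre = target − a_3·(cos φ, sin φ) = (0.0698, -2.0515)
cos θ_2 = (4.2137−4²−3²)/(2·4·3) = -0.8661; θ_2 = -150.0081° (elbow-down)
β = atan2(-2.0515,0.0698) = -88.0520°; ψ = atan2(-1.4996,1.4017) = -46.9330°
θ_1 = β − ψ = -41.1190°
θ_3 = φ − θ_1 − θ_2 = 26.1271° (wrapped to (-180°,180°])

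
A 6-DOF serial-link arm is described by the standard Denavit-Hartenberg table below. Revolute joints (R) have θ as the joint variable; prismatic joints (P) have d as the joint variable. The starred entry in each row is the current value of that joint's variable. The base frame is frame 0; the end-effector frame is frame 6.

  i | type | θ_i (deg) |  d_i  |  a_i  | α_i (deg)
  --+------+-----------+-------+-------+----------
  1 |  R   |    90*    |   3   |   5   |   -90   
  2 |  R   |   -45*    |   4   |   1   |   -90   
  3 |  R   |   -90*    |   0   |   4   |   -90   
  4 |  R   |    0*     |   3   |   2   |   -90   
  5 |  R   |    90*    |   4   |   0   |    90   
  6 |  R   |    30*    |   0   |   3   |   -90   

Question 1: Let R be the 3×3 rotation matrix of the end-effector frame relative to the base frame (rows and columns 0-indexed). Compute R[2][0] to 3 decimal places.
End-effector x-axis (col 0 of R) = (-0.0000,-0.9659,-0.2588)
R[2][0] = -0.2588

-0.259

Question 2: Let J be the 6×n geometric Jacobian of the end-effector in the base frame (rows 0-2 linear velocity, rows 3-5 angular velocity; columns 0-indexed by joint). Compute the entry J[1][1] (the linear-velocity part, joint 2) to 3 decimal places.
4.880

axis z_1 = (-1.0000,0.0000,0.0000); lever o_n−o_1 = (-10.0000,-2.8978,4.8804)
cross product → J_v[:, 1] = (0.0000,4.8804,2.8978)
J_ω[:, 1] = z_1
entry J[1][1] = 4.8804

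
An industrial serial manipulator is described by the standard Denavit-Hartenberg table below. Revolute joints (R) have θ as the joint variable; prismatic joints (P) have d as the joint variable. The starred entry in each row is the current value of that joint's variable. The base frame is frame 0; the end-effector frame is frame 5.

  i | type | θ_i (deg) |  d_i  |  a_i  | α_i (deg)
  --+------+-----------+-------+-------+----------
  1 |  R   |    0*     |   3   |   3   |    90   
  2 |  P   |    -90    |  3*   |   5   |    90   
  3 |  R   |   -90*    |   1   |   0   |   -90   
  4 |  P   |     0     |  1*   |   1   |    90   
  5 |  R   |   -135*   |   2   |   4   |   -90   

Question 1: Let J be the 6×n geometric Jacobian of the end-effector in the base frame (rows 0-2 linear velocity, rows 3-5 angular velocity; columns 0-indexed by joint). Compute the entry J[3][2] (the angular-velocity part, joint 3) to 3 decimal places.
axis z_2 = (-1.0000,-0.0000,-0.0000); lever o_n−o_2 = (-3.0000,-1.8284,1.8284)
cross product → J_v[:, 2] = (-0.0000,1.8284,1.8284)
J_ω[:, 2] = z_2
entry J[3][2] = -1.0000

-1.000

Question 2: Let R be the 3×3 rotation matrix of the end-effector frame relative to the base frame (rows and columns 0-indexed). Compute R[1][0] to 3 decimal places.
-0.707

End-effector x-axis (col 0 of R) = (-0.0000,-0.7071,0.7071)
R[1][0] = -0.7071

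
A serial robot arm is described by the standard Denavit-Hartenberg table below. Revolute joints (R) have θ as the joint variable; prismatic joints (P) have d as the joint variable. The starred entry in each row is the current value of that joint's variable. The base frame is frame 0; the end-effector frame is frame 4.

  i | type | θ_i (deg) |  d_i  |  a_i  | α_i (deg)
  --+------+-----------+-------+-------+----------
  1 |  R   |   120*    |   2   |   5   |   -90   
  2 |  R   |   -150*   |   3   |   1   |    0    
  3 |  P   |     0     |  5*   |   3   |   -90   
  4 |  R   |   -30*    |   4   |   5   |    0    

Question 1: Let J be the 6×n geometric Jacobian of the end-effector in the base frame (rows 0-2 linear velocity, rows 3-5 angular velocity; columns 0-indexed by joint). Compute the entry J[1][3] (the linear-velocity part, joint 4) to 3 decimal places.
0.290

axis z_3 = (-0.2500,0.4330,0.8660); lever o_n−o_3 = (-1.2901,-2.7655,5.6292)
cross product → J_v[:, 3] = (4.8325,0.2901,1.2500)
J_ω[:, 3] = z_3
entry J[1][3] = 0.2901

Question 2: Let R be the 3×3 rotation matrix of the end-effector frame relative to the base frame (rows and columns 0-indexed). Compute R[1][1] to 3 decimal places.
0.058

End-effector y-axis (col 1 of R) = (0.9665,0.0580,0.2500)
R[1][1] = 0.0580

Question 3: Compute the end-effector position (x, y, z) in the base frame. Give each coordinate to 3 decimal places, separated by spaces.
after link 1: o_1 = (-2.5000, 4.3301, 2.0000)
after link 2: o_2 = (-4.6651, 2.0801, 2.5000)
after link 3: o_3 = (-7.6962, -2.6699, 4.0000)
after link 4: o_4 = (-8.9862, -5.4354, 9.6292)

-8.986 -5.435 9.629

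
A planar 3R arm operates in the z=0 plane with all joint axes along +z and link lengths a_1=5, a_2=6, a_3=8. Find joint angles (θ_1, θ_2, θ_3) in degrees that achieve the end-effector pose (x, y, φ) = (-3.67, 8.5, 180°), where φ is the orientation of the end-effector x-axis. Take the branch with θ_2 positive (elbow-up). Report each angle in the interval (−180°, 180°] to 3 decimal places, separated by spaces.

30.000 60.001 89.999

wrist centre = target − a_3·(cos φ, sin φ) = (4.3300, 8.5000)
cos θ_2 = (90.9989−5²−6²)/(2·5·6) = 0.5000; θ_2 = 60.0012° (elbow-up)
β = atan2(8.5000,4.3300) = 63.0052°; ψ = atan2(5.1962,7.9999) = 33.0052°
θ_1 = β − ψ = 30.0000°
θ_3 = φ − θ_1 − θ_2 = 89.9988° (wrapped to (-180°,180°])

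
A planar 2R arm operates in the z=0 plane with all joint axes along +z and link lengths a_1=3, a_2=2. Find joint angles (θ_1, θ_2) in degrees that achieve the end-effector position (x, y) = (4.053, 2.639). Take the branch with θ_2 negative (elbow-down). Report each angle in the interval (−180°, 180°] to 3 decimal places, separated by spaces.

45.006 -30.011

cos θ_2 = (23.3911−3²−2²)/(2·3·2) = 0.8659; θ_2 = -30.0112° (elbow-down)
β = atan2(2.6390,4.0530) = 33.0691°; ψ = atan2(-1.0003,4.7319) = -11.9369°
θ_1 = β − ψ = 45.0059°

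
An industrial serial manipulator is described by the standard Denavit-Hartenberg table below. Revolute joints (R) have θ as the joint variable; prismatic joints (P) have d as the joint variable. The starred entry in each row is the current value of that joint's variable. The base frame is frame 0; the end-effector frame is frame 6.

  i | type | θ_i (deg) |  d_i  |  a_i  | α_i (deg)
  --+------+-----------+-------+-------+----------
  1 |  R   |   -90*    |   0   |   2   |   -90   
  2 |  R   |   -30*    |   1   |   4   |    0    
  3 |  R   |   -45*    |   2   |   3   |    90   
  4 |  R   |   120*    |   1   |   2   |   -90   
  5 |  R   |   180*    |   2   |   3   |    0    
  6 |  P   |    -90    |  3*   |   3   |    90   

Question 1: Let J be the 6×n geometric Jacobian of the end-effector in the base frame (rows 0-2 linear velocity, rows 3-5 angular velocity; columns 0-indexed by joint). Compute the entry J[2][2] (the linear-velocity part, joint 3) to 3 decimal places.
-1.717

axis z_2 = (1.0000,0.0000,0.0000); lever o_n−o_2 = (-1.3660,-1.7170,-1.3195)
cross product → J_v[:, 2] = (0.0000,1.3195,-1.7170)
J_ω[:, 2] = z_2
entry J[2][2] = -1.7170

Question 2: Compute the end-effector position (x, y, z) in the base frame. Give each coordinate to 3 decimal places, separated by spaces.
after link 1: o_1 = (0.0000, -2.0000, 0.0000)
after link 2: o_2 = (1.0000, -5.4641, 2.0000)
after link 3: o_3 = (3.0000, -6.2406, 4.8978)
after link 4: o_4 = (4.7321, -5.0158, 4.1907)
after link 5: o_5 = (1.1340, -4.9558, 3.9665)
after link 6: o_6 = (-0.3660, -7.1811, 0.6805)

-0.366 -7.181 0.681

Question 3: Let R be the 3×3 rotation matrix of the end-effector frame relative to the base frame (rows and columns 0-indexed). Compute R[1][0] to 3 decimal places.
End-effector x-axis (col 0 of R) = (0.0000,-0.9659,-0.2588)
R[1][0] = -0.9659

-0.966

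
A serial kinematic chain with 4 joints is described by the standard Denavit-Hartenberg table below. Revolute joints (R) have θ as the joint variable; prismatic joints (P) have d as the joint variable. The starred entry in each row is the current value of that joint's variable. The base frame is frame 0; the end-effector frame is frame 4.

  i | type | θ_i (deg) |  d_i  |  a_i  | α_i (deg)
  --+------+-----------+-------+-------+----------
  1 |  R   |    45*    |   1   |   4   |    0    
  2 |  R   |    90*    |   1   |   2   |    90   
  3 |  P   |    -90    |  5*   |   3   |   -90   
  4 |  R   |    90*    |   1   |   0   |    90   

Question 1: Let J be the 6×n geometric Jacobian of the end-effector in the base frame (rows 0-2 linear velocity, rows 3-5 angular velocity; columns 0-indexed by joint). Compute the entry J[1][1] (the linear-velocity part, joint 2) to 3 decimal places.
axis z_1 = (0.0000,0.0000,1.0000); lever o_n−o_1 = (1.4142,5.6569,-2.0000)
cross product → J_v[:, 1] = (-5.6569,1.4142,0.0000)
J_ω[:, 1] = z_1
entry J[1][1] = 1.4142

1.414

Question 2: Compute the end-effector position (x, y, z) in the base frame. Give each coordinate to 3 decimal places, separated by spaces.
after link 1: o_1 = (2.8284, 2.8284, 1.0000)
after link 2: o_2 = (1.4142, 4.2426, 2.0000)
after link 3: o_3 = (4.9497, 7.7782, -1.0000)
after link 4: o_4 = (4.2426, 8.4853, -1.0000)

4.243 8.485 -1.000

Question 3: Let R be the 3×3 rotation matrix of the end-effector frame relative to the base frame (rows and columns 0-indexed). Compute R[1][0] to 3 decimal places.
End-effector x-axis (col 0 of R) = (-0.7071,-0.7071,-0.0000)
R[1][0] = -0.7071

-0.707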